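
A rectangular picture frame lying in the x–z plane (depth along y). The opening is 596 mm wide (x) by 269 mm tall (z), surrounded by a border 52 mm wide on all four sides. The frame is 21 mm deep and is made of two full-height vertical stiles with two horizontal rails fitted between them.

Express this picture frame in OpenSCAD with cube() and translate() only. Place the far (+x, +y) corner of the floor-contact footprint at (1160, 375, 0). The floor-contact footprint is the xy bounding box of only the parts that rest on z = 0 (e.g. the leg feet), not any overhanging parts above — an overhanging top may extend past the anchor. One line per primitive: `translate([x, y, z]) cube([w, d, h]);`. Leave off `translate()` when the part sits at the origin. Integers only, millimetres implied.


translate([460, 354, 0]) cube([52, 21, 373]);
translate([1108, 354, 0]) cube([52, 21, 373]);
translate([512, 354, 0]) cube([596, 21, 52]);
translate([512, 354, 321]) cube([596, 21, 52]);


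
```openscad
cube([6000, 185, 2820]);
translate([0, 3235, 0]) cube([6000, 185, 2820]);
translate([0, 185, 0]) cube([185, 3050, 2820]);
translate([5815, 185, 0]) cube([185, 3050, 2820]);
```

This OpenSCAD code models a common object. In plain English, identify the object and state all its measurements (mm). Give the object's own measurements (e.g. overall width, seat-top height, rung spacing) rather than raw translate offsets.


The wall frame of a small rectangular building: four walls, each 2820 mm tall and 185 mm thick, enclosing a footprint 6000 mm (x) by 3420 mm (y) outside-to-outside, with no floor or roof. The front and back walls (the −y and +y sides) span the full width; the two side walls fit between them.


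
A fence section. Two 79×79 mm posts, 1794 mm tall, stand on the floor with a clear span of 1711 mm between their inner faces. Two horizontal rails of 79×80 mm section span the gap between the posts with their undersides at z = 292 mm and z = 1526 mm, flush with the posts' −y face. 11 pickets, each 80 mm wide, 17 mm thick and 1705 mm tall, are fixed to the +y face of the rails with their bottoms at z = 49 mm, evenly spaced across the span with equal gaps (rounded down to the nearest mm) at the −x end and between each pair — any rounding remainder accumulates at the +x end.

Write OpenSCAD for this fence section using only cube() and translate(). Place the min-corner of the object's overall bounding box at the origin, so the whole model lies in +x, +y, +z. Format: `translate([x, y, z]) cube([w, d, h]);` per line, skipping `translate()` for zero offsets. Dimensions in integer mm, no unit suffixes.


cube([79, 79, 1794]);
translate([1790, 0, 0]) cube([79, 79, 1794]);
translate([79, 0, 292]) cube([1711, 79, 80]);
translate([79, 0, 1526]) cube([1711, 79, 80]);
translate([148, 79, 49]) cube([80, 17, 1705]);
translate([297, 79, 49]) cube([80, 17, 1705]);
translate([446, 79, 49]) cube([80, 17, 1705]);
translate([595, 79, 49]) cube([80, 17, 1705]);
translate([744, 79, 49]) cube([80, 17, 1705]);
translate([893, 79, 49]) cube([80, 17, 1705]);
translate([1042, 79, 49]) cube([80, 17, 1705]);
translate([1191, 79, 49]) cube([80, 17, 1705]);
translate([1340, 79, 49]) cube([80, 17, 1705]);
translate([1489, 79, 49]) cube([80, 17, 1705]);
translate([1638, 79, 49]) cube([80, 17, 1705]);


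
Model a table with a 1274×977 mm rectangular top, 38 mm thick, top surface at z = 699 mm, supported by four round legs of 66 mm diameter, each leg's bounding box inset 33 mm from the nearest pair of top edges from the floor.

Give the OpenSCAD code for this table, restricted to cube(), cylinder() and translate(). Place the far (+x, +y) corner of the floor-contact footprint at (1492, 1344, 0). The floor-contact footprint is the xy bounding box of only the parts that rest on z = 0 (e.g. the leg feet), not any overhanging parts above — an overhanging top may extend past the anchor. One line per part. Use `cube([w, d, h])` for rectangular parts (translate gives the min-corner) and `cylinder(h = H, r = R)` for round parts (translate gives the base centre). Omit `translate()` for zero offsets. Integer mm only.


translate([251, 400, 661]) cube([1274, 977, 38]);
translate([317, 466, 0]) cylinder(h = 661, r = 33);
translate([1459, 466, 0]) cylinder(h = 661, r = 33);
translate([317, 1311, 0]) cylinder(h = 661, r = 33);
translate([1459, 1311, 0]) cylinder(h = 661, r = 33);


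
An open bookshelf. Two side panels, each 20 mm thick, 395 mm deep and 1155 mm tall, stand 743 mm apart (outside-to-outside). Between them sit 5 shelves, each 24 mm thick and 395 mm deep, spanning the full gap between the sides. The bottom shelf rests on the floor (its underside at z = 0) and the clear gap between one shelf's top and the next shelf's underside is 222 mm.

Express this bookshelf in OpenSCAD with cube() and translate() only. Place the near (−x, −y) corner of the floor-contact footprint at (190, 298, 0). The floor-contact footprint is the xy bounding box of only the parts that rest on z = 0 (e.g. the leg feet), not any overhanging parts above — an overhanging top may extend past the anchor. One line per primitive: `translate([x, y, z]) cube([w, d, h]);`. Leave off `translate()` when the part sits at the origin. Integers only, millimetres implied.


translate([190, 298, 0]) cube([20, 395, 1155]);
translate([913, 298, 0]) cube([20, 395, 1155]);
translate([210, 298, 0]) cube([703, 395, 24]);
translate([210, 298, 246]) cube([703, 395, 24]);
translate([210, 298, 492]) cube([703, 395, 24]);
translate([210, 298, 738]) cube([703, 395, 24]);
translate([210, 298, 984]) cube([703, 395, 24]);


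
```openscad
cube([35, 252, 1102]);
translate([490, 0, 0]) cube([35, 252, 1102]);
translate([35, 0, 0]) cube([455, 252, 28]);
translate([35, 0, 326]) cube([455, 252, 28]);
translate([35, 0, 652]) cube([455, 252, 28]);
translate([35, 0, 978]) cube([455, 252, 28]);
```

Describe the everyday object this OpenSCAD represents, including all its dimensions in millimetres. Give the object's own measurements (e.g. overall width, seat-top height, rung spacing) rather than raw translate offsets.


An open bookshelf. Two side panels, each 35 mm thick, 252 mm deep and 1102 mm tall, stand 525 mm apart (outside-to-outside). Between them sit 4 shelves, each 28 mm thick and 252 mm deep, spanning the full gap between the sides. The bottom shelf rests on the floor (its underside at z = 0) and the clear gap between one shelf's top and the next shelf's underside is 298 mm.


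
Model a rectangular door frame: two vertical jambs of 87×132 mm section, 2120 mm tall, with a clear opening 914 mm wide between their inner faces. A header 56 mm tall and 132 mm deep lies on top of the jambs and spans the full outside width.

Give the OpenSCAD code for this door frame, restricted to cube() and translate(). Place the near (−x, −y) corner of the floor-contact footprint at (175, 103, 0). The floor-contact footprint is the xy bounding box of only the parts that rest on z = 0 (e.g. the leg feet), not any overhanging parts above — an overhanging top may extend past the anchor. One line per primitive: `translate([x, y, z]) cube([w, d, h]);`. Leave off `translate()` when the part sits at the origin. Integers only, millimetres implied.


translate([175, 103, 0]) cube([87, 132, 2120]);
translate([1176, 103, 0]) cube([87, 132, 2120]);
translate([175, 103, 2120]) cube([1088, 132, 56]);


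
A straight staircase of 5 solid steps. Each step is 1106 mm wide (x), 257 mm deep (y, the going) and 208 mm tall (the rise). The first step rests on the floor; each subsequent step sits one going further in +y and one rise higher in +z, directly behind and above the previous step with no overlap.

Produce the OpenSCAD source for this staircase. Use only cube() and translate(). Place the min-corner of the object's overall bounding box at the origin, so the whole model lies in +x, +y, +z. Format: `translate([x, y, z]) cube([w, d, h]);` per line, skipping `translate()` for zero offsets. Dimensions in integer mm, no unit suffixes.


cube([1106, 257, 208]);
translate([0, 257, 208]) cube([1106, 257, 208]);
translate([0, 514, 416]) cube([1106, 257, 208]);
translate([0, 771, 624]) cube([1106, 257, 208]);
translate([0, 1028, 832]) cube([1106, 257, 208]);


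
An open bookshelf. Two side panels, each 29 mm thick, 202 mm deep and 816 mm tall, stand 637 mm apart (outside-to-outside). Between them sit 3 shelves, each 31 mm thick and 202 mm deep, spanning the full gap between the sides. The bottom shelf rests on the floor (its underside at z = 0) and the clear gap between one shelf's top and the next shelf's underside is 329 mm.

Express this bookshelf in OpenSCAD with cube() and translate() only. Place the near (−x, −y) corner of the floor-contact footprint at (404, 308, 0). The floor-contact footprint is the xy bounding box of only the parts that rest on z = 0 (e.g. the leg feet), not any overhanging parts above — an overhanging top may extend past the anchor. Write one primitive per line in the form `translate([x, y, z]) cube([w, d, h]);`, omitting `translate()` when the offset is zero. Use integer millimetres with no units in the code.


translate([404, 308, 0]) cube([29, 202, 816]);
translate([1012, 308, 0]) cube([29, 202, 816]);
translate([433, 308, 0]) cube([579, 202, 31]);
translate([433, 308, 360]) cube([579, 202, 31]);
translate([433, 308, 720]) cube([579, 202, 31]);


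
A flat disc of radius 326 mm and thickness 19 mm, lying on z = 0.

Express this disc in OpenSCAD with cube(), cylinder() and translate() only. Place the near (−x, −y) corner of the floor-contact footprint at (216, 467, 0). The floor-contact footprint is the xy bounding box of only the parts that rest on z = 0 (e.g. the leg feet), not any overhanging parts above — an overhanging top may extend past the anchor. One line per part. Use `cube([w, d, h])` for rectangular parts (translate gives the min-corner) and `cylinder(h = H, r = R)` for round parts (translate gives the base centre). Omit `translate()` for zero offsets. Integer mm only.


translate([542, 793, 0]) cylinder(h = 19, r = 326);


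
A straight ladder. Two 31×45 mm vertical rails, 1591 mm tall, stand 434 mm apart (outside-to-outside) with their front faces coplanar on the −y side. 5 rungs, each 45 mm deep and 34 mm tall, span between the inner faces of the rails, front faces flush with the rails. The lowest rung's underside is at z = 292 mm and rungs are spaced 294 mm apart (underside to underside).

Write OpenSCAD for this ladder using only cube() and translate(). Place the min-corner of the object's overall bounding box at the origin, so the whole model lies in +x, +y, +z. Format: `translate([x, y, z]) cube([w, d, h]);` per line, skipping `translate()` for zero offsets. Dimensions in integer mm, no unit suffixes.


cube([31, 45, 1591]);
translate([403, 0, 0]) cube([31, 45, 1591]);
translate([31, 0, 292]) cube([372, 45, 34]);
translate([31, 0, 586]) cube([372, 45, 34]);
translate([31, 0, 880]) cube([372, 45, 34]);
translate([31, 0, 1174]) cube([372, 45, 34]);
translate([31, 0, 1468]) cube([372, 45, 34]);


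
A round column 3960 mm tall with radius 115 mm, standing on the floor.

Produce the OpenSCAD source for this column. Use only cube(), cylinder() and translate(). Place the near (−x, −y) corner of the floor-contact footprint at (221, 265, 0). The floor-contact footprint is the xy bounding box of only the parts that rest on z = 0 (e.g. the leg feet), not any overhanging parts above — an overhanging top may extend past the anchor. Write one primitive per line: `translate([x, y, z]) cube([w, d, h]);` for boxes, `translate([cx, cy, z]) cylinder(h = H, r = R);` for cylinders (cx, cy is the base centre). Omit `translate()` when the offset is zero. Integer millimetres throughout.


translate([336, 380, 0]) cylinder(h = 3960, r = 115);


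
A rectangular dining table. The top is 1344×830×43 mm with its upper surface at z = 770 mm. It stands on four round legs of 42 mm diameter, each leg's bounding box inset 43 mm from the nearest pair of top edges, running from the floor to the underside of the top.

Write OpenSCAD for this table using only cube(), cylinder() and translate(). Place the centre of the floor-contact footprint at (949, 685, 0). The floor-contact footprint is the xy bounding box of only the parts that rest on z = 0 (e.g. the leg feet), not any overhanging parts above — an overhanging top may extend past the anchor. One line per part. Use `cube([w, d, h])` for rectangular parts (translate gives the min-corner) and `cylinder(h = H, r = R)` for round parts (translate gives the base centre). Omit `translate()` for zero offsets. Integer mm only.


translate([277, 270, 727]) cube([1344, 830, 43]);
translate([341, 334, 0]) cylinder(h = 727, r = 21);
translate([1557, 334, 0]) cylinder(h = 727, r = 21);
translate([341, 1036, 0]) cylinder(h = 727, r = 21);
translate([1557, 1036, 0]) cylinder(h = 727, r = 21);


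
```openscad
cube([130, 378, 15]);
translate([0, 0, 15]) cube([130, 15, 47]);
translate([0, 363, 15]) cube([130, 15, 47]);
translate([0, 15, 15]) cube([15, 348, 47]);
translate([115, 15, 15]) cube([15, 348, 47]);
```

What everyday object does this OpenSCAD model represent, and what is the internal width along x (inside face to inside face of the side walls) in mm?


An open box. The internal width is 100 mm.

A 130×378 base slab with four walls standing on it — an open box. The base is 130 mm wide and the walls are 15 mm thick, so the internal width is 130 − 2 × 15 = 100 mm.


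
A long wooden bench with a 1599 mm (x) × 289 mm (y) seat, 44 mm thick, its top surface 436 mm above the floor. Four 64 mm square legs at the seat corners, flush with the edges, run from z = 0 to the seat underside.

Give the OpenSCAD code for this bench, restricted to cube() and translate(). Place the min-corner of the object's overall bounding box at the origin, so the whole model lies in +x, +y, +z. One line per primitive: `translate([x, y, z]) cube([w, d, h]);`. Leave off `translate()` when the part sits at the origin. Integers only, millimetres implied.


translate([0, 0, 392]) cube([1599, 289, 44]);
cube([64, 64, 392]);
translate([0, 225, 0]) cube([64, 64, 392]);
translate([1535, 0, 0]) cube([64, 64, 392]);
translate([1535, 225, 0]) cube([64, 64, 392]);


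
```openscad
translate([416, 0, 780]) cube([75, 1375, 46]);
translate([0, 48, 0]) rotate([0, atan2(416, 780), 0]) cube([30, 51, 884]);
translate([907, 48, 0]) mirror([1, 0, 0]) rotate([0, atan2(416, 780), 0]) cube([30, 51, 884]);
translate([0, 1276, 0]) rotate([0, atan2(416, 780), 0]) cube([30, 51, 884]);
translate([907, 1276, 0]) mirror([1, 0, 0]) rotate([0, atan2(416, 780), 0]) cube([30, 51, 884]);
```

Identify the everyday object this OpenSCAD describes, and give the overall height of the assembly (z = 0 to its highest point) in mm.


A sawhorse. The overall height is 826 mm.

A beam across two mirrored pairs of raked legs — a sawhorse. The beam's underside is at z = 780 (matching the legs' vertical rise in atan2(416, 780)) and the beam is 46 mm tall, so its top is at 780 + 46 = 826 mm. The raked legs top out at the beam's underside, so that is the highest point.


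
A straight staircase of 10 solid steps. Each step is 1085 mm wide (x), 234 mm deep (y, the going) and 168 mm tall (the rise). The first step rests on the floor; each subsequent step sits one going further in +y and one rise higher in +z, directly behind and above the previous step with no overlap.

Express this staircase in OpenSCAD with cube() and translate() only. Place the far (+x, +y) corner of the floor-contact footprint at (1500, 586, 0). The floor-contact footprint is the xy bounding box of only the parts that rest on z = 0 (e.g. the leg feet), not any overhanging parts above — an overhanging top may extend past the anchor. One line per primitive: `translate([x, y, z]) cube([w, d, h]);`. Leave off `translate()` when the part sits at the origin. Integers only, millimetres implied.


translate([415, 352, 0]) cube([1085, 234, 168]);
translate([415, 586, 168]) cube([1085, 234, 168]);
translate([415, 820, 336]) cube([1085, 234, 168]);
translate([415, 1054, 504]) cube([1085, 234, 168]);
translate([415, 1288, 672]) cube([1085, 234, 168]);
translate([415, 1522, 840]) cube([1085, 234, 168]);
translate([415, 1756, 1008]) cube([1085, 234, 168]);
translate([415, 1990, 1176]) cube([1085, 234, 168]);
translate([415, 2224, 1344]) cube([1085, 234, 168]);
translate([415, 2458, 1512]) cube([1085, 234, 168]);


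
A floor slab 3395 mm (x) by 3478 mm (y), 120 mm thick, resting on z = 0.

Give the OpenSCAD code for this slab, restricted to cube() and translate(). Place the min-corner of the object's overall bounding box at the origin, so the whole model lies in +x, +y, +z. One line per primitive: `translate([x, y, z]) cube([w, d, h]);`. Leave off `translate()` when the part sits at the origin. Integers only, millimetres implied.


cube([3395, 3478, 120]);


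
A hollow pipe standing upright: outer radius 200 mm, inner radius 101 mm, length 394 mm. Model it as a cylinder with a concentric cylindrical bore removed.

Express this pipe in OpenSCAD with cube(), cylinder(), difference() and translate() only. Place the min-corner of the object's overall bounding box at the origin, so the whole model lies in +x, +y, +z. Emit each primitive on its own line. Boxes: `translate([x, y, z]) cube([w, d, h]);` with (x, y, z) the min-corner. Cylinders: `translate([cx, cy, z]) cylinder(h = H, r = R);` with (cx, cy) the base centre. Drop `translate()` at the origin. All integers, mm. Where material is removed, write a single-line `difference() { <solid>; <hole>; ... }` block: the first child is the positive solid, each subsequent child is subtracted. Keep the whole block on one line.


difference() { translate([200, 200, 0]) cylinder(h = 394, r = 200); translate([200, 200, 0]) cylinder(h = 394, r = 101); }


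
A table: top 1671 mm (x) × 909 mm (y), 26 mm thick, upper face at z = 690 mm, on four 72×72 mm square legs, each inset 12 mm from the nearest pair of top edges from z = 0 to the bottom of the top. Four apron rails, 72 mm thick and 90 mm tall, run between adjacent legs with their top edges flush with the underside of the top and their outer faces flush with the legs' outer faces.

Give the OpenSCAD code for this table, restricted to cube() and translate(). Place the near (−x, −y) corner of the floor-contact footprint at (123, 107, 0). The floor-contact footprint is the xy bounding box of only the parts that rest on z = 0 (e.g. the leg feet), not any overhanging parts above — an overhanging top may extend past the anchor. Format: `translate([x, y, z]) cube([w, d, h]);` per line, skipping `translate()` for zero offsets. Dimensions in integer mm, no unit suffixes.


translate([111, 95, 664]) cube([1671, 909, 26]);
translate([123, 107, 0]) cube([72, 72, 664]);
translate([1698, 107, 0]) cube([72, 72, 664]);
translate([123, 920, 0]) cube([72, 72, 664]);
translate([1698, 920, 0]) cube([72, 72, 664]);
translate([195, 107, 574]) cube([1503, 72, 90]);
translate([195, 920, 574]) cube([1503, 72, 90]);
translate([123, 179, 574]) cube([72, 741, 90]);
translate([1698, 179, 574]) cube([72, 741, 90]);


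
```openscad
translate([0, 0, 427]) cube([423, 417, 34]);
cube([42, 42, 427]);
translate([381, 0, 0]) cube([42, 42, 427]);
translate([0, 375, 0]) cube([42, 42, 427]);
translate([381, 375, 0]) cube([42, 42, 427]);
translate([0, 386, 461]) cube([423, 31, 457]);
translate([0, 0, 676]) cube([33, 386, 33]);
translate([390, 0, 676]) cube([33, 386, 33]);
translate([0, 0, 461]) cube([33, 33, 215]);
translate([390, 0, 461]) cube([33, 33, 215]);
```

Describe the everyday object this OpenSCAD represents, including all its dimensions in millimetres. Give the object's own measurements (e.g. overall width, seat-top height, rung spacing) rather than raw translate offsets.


A chair. The seat is a 423×417×34 mm slab with its top at z = 461 mm, on four 42×42 mm corner legs (flush with the seat edges, standing on z = 0). A flat backrest 31 mm thick, 457 mm tall, spans the full seat width and rises from the seat top along its +y edge, rear face flush with the rear of the seat. Two armrests of 33×33 mm section run along each side from the seat's front edge to the front of the backrest, top faces 248 mm above the seat top and outer faces flush with the seat's x-edges; a 33×33 mm post under the front of each armrest stands on the seat at the front corner.


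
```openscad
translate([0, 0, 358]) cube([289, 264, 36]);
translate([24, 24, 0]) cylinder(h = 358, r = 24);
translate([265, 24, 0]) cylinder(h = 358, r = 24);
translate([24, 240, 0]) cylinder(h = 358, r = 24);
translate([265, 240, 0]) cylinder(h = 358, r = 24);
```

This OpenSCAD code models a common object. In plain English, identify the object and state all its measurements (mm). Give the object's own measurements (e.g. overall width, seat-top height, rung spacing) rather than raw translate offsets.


A simple wooden stool: a rectangular seat 289 mm (x) by 264 mm (y), 36 mm thick, top face at z = 394 mm, on four round legs, each 48 mm in diameter. The legs rest on z = 0, each leg's axis is inset half a diameter from the nearest pair of seat edges (so the leg's bounding box is flush with the corner).


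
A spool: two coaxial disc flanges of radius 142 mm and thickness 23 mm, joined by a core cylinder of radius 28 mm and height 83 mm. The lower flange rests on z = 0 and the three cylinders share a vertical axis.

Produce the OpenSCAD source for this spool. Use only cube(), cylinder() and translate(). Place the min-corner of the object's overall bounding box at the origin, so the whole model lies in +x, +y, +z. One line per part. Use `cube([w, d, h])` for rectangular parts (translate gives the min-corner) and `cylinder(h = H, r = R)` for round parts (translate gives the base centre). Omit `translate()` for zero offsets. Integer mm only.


translate([142, 142, 0]) cylinder(h = 23, r = 142);
translate([142, 142, 23]) cylinder(h = 83, r = 28);
translate([142, 142, 106]) cylinder(h = 23, r = 142);


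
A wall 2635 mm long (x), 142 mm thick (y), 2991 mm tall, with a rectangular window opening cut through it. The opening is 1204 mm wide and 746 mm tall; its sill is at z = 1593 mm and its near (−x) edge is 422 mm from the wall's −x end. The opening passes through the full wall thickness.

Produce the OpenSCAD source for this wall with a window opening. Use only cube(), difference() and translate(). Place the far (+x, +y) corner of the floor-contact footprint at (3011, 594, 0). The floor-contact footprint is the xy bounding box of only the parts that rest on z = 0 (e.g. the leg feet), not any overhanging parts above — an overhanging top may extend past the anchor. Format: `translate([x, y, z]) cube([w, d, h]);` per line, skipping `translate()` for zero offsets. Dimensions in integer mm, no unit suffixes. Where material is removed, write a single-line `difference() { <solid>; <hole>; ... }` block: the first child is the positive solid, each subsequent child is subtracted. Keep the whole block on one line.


difference() { translate([376, 452, 0]) cube([2635, 142, 2991]); translate([798, 452, 1593]) cube([1204, 142, 746]); }


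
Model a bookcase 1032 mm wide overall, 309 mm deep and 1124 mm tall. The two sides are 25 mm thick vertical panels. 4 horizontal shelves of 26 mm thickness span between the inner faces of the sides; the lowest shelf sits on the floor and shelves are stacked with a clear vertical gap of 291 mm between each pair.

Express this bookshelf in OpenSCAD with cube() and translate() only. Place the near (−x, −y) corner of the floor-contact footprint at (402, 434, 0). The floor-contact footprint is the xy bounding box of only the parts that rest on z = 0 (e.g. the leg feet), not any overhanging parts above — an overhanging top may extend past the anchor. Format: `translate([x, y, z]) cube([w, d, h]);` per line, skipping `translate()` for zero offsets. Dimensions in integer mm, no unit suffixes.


translate([402, 434, 0]) cube([25, 309, 1124]);
translate([1409, 434, 0]) cube([25, 309, 1124]);
translate([427, 434, 0]) cube([982, 309, 26]);
translate([427, 434, 317]) cube([982, 309, 26]);
translate([427, 434, 634]) cube([982, 309, 26]);
translate([427, 434, 951]) cube([982, 309, 26]);


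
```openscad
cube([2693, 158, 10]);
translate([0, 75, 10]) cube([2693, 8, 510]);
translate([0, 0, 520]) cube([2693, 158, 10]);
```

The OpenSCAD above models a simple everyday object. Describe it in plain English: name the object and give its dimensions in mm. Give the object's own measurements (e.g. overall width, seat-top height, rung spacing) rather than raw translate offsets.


An I-beam lying along x, 2693 mm long. Overall section height 530 mm. Two flanges 158 mm wide (y) and 10 mm thick, one on the floor and one at the top; a web 8 mm thick runs between them, centred on the flange width.


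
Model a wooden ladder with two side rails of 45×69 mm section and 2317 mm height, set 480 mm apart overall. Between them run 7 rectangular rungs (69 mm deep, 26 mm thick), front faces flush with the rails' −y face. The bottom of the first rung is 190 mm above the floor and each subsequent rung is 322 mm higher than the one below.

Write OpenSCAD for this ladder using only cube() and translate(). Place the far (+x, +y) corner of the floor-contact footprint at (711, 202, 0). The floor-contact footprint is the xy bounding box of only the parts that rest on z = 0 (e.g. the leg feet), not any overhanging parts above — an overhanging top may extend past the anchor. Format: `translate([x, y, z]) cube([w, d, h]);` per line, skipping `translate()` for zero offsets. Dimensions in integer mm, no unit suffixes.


// rung span = 480 - 2*45 = 390
// rung[k] z = 190 + k*322
translate([231, 133, 0]) cube([45, 69, 2317]);
translate([666, 133, 0]) cube([45, 69, 2317]);
translate([276, 133, 190]) cube([390, 69, 26]);
translate([276, 133, 512]) cube([390, 69, 26]);
translate([276, 133, 834]) cube([390, 69, 26]);
translate([276, 133, 1156]) cube([390, 69, 26]);
translate([276, 133, 1478]) cube([390, 69, 26]);
translate([276, 133, 1800]) cube([390, 69, 26]);
translate([276, 133, 2122]) cube([390, 69, 26]);


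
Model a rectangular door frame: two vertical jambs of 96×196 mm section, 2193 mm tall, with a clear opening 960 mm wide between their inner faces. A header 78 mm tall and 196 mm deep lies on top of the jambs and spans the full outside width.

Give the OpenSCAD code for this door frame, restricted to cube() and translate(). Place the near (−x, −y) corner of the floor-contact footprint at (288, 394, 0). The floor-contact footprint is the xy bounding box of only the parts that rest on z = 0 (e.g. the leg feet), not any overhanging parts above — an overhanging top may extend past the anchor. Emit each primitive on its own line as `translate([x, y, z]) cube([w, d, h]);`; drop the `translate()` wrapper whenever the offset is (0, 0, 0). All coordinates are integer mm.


translate([288, 394, 0]) cube([96, 196, 2193]);
translate([1344, 394, 0]) cube([96, 196, 2193]);
translate([288, 394, 2193]) cube([1152, 196, 78]);


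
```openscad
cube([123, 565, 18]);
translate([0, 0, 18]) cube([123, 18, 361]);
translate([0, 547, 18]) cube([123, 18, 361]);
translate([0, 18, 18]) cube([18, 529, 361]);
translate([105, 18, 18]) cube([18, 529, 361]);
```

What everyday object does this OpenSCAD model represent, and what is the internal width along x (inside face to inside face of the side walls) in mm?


An open box. The internal width is 87 mm.

A 123×565 base slab with four walls standing on it — an open box. The base is 123 mm wide and the walls are 18 mm thick, so the internal width is 123 − 2 × 18 = 87 mm.


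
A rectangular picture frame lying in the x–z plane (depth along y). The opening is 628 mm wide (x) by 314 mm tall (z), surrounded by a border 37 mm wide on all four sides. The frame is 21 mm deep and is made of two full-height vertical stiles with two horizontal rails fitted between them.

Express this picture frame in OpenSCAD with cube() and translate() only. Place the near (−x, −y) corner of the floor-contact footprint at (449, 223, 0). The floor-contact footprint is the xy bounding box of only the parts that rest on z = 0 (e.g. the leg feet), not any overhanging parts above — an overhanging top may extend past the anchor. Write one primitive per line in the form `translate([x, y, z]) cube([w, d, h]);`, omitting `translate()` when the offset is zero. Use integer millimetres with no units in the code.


translate([449, 223, 0]) cube([37, 21, 388]);
translate([1114, 223, 0]) cube([37, 21, 388]);
translate([486, 223, 0]) cube([628, 21, 37]);
translate([486, 223, 351]) cube([628, 21, 37]);


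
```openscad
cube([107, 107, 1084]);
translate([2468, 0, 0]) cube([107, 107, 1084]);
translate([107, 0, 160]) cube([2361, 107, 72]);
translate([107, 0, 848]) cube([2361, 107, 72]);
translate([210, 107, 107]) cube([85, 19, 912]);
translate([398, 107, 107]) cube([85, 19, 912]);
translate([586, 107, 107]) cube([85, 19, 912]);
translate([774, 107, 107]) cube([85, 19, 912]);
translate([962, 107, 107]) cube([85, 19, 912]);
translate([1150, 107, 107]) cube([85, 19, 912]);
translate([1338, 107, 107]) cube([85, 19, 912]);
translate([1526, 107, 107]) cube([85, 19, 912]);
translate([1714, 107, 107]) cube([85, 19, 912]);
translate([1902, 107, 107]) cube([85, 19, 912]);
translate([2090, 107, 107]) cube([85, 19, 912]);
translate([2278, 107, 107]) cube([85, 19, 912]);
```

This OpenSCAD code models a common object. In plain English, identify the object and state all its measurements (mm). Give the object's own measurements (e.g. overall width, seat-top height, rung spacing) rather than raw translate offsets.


A fence section. Two 107×107 mm posts, 1084 mm tall, stand on the floor with a clear span of 2361 mm between their inner faces. Two horizontal rails of 107×72 mm section span the gap between the posts with their undersides at z = 160 mm and z = 848 mm, flush with the posts' −y face. 12 pickets, each 85 mm wide, 19 mm thick and 912 mm tall, are fixed to the +y face of the rails with their bottoms at z = 107 mm, spaced across the span with a 103 mm gap after the −x post and between neighbouring pickets, with 105 mm left before the +x post.


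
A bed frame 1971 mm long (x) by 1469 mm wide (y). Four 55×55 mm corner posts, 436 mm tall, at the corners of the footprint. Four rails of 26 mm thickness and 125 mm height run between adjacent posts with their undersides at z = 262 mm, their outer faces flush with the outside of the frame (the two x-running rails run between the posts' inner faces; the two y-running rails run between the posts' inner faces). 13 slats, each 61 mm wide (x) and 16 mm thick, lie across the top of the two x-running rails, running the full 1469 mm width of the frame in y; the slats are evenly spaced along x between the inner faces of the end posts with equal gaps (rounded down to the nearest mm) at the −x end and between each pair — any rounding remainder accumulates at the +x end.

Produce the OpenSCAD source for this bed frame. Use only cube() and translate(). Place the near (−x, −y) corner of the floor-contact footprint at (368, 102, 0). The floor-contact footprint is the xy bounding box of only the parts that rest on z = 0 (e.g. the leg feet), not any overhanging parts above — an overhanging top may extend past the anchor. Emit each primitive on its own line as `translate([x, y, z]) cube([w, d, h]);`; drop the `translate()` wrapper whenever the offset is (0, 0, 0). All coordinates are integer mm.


translate([368, 102, 0]) cube([55, 55, 436]);
translate([368, 1516, 0]) cube([55, 55, 436]);
translate([2284, 102, 0]) cube([55, 55, 436]);
translate([2284, 1516, 0]) cube([55, 55, 436]);
translate([423, 102, 262]) cube([1861, 26, 125]);
translate([423, 1545, 262]) cube([1861, 26, 125]);
translate([368, 157, 262]) cube([26, 1359, 125]);
translate([2313, 157, 262]) cube([26, 1359, 125]);
translate([499, 102, 387]) cube([61, 1469, 16]);
translate([636, 102, 387]) cube([61, 1469, 16]);
translate([773, 102, 387]) cube([61, 1469, 16]);
translate([910, 102, 387]) cube([61, 1469, 16]);
translate([1047, 102, 387]) cube([61, 1469, 16]);
translate([1184, 102, 387]) cube([61, 1469, 16]);
translate([1321, 102, 387]) cube([61, 1469, 16]);
translate([1458, 102, 387]) cube([61, 1469, 16]);
translate([1595, 102, 387]) cube([61, 1469, 16]);
translate([1732, 102, 387]) cube([61, 1469, 16]);
translate([1869, 102, 387]) cube([61, 1469, 16]);
translate([2006, 102, 387]) cube([61, 1469, 16]);
translate([2143, 102, 387]) cube([61, 1469, 16]);


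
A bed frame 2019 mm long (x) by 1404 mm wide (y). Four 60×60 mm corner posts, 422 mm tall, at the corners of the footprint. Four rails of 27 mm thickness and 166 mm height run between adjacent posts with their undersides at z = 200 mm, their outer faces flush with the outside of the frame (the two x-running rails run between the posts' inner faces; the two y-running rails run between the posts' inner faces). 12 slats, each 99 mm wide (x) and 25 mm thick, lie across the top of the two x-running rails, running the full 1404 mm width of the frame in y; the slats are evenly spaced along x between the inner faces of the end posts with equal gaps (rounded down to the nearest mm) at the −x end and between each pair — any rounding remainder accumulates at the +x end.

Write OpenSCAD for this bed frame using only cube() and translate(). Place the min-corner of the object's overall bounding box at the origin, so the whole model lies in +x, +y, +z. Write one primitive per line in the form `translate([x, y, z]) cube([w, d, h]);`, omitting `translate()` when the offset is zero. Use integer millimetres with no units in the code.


// slat z = rail_z + rail_h = 200 + 166 = 366
// slat gap = ⌊(1899 − 12·99) / 13⌋ = 54
cube([60, 60, 422]);
translate([0, 1344, 0]) cube([60, 60, 422]);
translate([1959, 0, 0]) cube([60, 60, 422]);
translate([1959, 1344, 0]) cube([60, 60, 422]);
translate([60, 0, 200]) cube([1899, 27, 166]);
translate([60, 1377, 200]) cube([1899, 27, 166]);
translate([0, 60, 200]) cube([27, 1284, 166]);
translate([1992, 60, 200]) cube([27, 1284, 166]);
translate([114, 0, 366]) cube([99, 1404, 25]);
translate([267, 0, 366]) cube([99, 1404, 25]);
translate([420, 0, 366]) cube([99, 1404, 25]);
translate([573, 0, 366]) cube([99, 1404, 25]);
translate([726, 0, 366]) cube([99, 1404, 25]);
translate([879, 0, 366]) cube([99, 1404, 25]);
translate([1032, 0, 366]) cube([99, 1404, 25]);
translate([1185, 0, 366]) cube([99, 1404, 25]);
translate([1338, 0, 366]) cube([99, 1404, 25]);
translate([1491, 0, 366]) cube([99, 1404, 25]);
translate([1644, 0, 366]) cube([99, 1404, 25]);
translate([1797, 0, 366]) cube([99, 1404, 25]);


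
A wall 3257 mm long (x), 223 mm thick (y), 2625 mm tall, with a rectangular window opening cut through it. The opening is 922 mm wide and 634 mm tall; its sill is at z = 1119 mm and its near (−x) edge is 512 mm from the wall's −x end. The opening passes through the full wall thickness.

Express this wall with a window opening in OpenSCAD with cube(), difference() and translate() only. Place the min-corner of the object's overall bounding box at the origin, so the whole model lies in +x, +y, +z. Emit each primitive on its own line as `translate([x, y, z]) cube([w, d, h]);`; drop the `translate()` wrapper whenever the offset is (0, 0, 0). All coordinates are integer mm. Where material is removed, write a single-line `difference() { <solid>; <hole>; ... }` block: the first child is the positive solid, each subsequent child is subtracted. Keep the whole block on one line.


difference() { cube([3257, 223, 2625]); translate([512, 0, 1119]) cube([922, 223, 634]); }


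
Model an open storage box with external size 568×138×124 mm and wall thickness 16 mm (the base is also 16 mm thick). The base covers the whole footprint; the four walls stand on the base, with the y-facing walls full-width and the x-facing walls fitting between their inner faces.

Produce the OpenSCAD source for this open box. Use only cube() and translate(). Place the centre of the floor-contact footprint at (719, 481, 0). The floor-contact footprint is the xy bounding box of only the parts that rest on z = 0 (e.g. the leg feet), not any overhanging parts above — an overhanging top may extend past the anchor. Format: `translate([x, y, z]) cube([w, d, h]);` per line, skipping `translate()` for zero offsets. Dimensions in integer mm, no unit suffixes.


translate([435, 412, 0]) cube([568, 138, 16]);
translate([435, 412, 16]) cube([568, 16, 108]);
translate([435, 534, 16]) cube([568, 16, 108]);
translate([435, 428, 16]) cube([16, 106, 108]);
translate([987, 428, 16]) cube([16, 106, 108]);


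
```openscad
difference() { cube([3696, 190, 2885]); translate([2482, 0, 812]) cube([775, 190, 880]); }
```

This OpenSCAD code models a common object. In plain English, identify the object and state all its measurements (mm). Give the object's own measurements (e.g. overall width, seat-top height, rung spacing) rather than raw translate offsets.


A wall 3696 mm long (x), 190 mm thick (y), 2885 mm tall, with a rectangular window opening cut through it. The opening is 775 mm wide and 880 mm tall; its sill is at z = 812 mm and its near (−x) edge is 2482 mm from the wall's −x end. The opening passes through the full wall thickness.


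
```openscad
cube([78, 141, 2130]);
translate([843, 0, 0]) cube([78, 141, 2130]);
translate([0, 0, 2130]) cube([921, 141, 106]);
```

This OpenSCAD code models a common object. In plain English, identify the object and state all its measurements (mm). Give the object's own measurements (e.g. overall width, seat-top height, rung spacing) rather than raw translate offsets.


A door frame. The clear opening is 765 mm wide and 2130 mm high. Two 78 mm wide jambs, 141 mm deep, stand either side of the opening from the floor to the top of the opening. A 106 mm thick head sits across the top of both jambs, spanning the full outside width of the frame.


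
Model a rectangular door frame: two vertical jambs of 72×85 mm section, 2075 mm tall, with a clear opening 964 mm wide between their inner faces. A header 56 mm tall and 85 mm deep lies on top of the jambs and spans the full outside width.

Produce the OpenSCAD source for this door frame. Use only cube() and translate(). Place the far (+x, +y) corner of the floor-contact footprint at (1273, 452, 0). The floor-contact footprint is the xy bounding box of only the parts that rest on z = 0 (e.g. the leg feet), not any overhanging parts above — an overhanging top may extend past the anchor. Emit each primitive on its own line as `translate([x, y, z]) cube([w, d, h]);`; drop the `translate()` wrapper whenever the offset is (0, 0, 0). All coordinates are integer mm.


translate([165, 367, 0]) cube([72, 85, 2075]);
translate([1201, 367, 0]) cube([72, 85, 2075]);
translate([165, 367, 2075]) cube([1108, 85, 56]);


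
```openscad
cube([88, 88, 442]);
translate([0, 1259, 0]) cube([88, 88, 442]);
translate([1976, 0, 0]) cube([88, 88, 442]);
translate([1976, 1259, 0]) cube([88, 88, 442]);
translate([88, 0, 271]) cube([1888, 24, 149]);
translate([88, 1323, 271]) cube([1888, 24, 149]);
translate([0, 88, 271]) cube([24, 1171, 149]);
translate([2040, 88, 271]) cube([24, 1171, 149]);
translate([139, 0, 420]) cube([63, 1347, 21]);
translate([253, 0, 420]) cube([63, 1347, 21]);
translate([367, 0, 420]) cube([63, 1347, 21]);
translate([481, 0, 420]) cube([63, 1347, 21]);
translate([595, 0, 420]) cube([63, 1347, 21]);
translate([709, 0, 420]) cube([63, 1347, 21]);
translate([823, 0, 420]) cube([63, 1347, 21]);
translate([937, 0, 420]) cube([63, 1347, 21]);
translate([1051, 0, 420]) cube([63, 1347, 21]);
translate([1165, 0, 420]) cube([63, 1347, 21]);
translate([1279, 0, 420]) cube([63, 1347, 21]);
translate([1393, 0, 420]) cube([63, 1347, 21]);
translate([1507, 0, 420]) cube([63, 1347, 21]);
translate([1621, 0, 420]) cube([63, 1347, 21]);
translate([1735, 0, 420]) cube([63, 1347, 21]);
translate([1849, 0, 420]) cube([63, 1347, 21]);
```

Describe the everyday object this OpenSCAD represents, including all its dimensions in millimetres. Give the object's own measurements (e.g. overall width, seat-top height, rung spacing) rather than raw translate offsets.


A bed frame 2064 mm long (x) by 1347 mm wide (y). Four 88×88 mm corner posts, 442 mm tall, at the corners of the footprint. Four rails of 24 mm thickness and 149 mm height run between adjacent posts with their undersides at z = 271 mm, their outer faces flush with the outside of the frame (the two x-running rails run between the posts' inner faces; the two y-running rails run between the posts' inner faces). 16 slats, each 63 mm wide (x) and 21 mm thick, lie across the top of the two x-running rails, running the full 1347 mm width of the frame in y; along x they sit between the end posts with a 51 mm gap after the −x posts and between neighbouring slats, leaving 64 mm before the +x posts.
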